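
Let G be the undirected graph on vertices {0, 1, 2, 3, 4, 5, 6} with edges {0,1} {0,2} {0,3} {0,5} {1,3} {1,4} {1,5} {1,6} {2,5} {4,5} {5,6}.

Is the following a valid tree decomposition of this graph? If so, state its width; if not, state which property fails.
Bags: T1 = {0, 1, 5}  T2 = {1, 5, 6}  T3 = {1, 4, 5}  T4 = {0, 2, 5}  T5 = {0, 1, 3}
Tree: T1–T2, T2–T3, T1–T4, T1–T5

Yes; width 2.

Every vertex of G appears in some bag (union = {0, 1, 2, 3, 4, 5, 6}); every edge is covered by a bag; and for each vertex v the set of bags containing v is connected in the bag tree. The decomposition is therefore valid. The largest bag has 3 vertices, so the width is 2.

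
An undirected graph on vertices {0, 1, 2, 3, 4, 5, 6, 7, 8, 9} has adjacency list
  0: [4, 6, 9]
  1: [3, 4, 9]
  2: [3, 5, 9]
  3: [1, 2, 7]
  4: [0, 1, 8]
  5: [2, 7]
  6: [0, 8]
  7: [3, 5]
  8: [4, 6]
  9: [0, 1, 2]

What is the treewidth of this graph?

A width-2 tree decomposition is:
Bags: B1 = {2, 5, 7}  B2 = {2, 3, 7}  B3 = {2, 3, 9}  B4 = {1, 3, 9}  B5 = {0, 1, 9}  B6 = {0, 1, 4}  B7 = {0, 4, 6}  B8 = {4, 6, 8}
Tree: B1–B2, B2–B3, B3–B4, B4–B5, B5–B6, B6–B7, B7–B8
Each bag holds 3 vertices, so the decomposition has width 2, which upper-bounds the treewidth. Since 5–7–3–2–5 is a cycle in G, G is not acyclic. Forests are exactly the graphs of treewidth ≤ 1, so tw(G) ≥ 2. Hence tw(G) = 2 exactly.

2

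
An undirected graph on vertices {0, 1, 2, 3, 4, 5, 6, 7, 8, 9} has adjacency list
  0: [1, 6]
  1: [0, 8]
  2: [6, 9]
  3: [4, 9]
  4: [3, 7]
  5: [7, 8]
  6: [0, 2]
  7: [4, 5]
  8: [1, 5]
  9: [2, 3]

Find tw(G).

2

A width-2 tree decomposition is:
Bags: B1 = {5, 7, 8}  B2 = {1, 7, 8}  B3 = {0, 1, 7}  B4 = {0, 6, 7}  B5 = {2, 6, 7}  B6 = {2, 7, 9}  B7 = {3, 7, 9}  B8 = {3, 4, 7}
Tree: B1–B2, B2–B3, B3–B4, B4–B5, B5–B6, B6–B7, B7–B8
Each bag holds 3 vertices, so the decomposition has width 2, which upper-bounds the treewidth. The edges 7–5–8–1–0–6–2–9–3–4–7 form a cycle, so G is not a tree and its treewidth is at least 2. The upper and lower bounds meet at 2, so that is the treewidth.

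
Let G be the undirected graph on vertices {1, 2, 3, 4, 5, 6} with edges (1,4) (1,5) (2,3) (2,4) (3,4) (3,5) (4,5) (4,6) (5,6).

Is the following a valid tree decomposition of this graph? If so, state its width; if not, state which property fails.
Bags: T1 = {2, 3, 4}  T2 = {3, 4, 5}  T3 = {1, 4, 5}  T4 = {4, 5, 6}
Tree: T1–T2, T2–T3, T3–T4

Yes; width 2.

Checking the three conditions: (i) the bags cover all of {1, 2, 3, 4, 5, 6}; (ii) for each edge, some bag contains both endpoints; (iii) the bags containing any fixed vertex form a subtree. All hold, so the decomposition is valid with width 3 − 1 = 2.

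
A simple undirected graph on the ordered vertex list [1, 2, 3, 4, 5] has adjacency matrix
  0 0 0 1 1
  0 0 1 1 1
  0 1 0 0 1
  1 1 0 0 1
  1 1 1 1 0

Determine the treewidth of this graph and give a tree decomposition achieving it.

The largest bag has 3 vertices, giving width 2; this decomposition certifies tw(G) ≤ 2. On the other hand G contains the 3-clique {1, 4, 5}. A clique must lie in a single bag of any decomposition, so no decomposition can have width below 2. Hence tw(G) = 2 exactly.

Treewidth 2.
One such decomposition:
Bags: B1 = {2, 4, 5}  B2 = {2, 3, 5}  B3 = {1, 4, 5}
Tree: B1–B2, B1–B3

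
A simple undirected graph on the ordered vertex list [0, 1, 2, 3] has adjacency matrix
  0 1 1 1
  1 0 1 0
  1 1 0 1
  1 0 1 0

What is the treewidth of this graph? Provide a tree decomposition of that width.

The largest bag has 3 vertices, giving width 2; this decomposition certifies tw(G) ≤ 2. Conversely, {0, 1, 2} is a clique of size 3, and the vertices of any clique must share a bag in every tree decomposition; so some bag has ≥ 3 vertices and tw(G) ≥ 2. Combining the bounds, tw(G) = 2.

Treewidth 2.
One optimal decomposition is:
Bags: B1 = {0, 1, 2}  B2 = {0, 2, 3}
Tree: B1–B2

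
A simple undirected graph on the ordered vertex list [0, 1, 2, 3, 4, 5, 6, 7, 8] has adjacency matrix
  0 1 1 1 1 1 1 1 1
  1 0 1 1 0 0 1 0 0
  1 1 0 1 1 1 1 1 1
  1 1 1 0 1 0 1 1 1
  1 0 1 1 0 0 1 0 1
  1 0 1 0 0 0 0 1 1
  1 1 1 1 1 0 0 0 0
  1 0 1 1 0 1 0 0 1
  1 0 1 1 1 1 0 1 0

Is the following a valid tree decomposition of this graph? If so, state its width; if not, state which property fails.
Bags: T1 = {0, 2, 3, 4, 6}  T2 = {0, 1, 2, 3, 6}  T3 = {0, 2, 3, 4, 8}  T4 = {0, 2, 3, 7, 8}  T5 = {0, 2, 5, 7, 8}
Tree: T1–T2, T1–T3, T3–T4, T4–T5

Vertex coverage: the bags together contain {0, 1, 2, 3, 4, 5, 6, 7, 8}, the full vertex set. Edge coverage: each edge of G has both endpoints in at least one bag. Running intersection: for every vertex, the bags containing it form a connected subtree. All three properties hold, so this is a valid tree decomposition of width max|bag| − 1 = 4, and hence tw(G) ≤ 4.

Yes; width 4.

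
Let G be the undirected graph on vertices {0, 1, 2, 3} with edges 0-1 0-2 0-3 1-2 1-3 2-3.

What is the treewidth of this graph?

A width-3 tree decomposition is:
Bags: B1 = {0, 1, 2, 3}
Tree: (single bag)
With just one bag of size 4, the width is 4 − 1 = 3, so tw(G) ≤ 3. On the other hand G contains the 4-clique {0, 1, 2, 3}. A clique must lie in a single bag of any decomposition, so no decomposition can have width below 3. The upper and lower bounds meet at 3, so that is the treewidth.

3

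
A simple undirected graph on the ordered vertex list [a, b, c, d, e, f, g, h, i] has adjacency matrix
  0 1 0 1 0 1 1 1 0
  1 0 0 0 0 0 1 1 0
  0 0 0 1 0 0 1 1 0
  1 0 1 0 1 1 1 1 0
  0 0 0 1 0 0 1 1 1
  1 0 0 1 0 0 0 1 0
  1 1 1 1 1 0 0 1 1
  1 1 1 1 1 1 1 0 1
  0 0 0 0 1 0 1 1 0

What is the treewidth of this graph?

A width-3 tree decomposition is:
Bags: B1 = {a, d, g, h}  B2 = {a, b, g, h}  B3 = {d, e, g, h}  B4 = {e, g, h, i}  B5 = {a, d, f, h}  B6 = {c, d, g, h}
Tree: B1–B2, B1–B3, B3–B4, B1–B5, B3–B6
Every bag has size at most 4, so the width is 4 − 1 = 3 and tw(G) ≤ 3. Conversely, {d, e, g, h} is a clique of size 4, and the vertices of any clique must share a bag in every tree decomposition; so some bag has ≥ 4 vertices and tw(G) ≥ 3. Therefore the treewidth is 3.

3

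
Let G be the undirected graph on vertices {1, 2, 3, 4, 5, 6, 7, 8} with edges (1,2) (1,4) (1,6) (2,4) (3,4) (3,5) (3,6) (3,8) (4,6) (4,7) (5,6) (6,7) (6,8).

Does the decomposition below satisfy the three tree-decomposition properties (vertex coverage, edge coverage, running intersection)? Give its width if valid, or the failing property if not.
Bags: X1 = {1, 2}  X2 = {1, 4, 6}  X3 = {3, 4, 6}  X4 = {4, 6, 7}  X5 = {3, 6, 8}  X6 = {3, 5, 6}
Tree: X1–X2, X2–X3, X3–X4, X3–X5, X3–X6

No — edge (4,2) lies in no bag.

A tree decomposition must satisfy three properties: every vertex lies in some bag; for every edge, both endpoints lie together in some bag; and for every vertex, the bags containing it form a connected subtree. Here edge (4,2) lies in no bag, so the decomposition is invalid.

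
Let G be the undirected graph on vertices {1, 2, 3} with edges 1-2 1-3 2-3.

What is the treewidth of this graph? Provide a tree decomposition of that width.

Treewidth 2.
One such decomposition:
Bags: B1 = {1, 2, 3}
Tree: (single bag)

With just one bag of size 3, the width is 3 − 1 = 2, so tw(G) ≤ 2. Conversely, {1, 2, 3} is a clique of size 3, and the vertices of any clique must share a bag in every tree decomposition; so some bag has ≥ 3 vertices and tw(G) ≥ 2. The upper and lower bounds meet at 2, so that is the treewidth.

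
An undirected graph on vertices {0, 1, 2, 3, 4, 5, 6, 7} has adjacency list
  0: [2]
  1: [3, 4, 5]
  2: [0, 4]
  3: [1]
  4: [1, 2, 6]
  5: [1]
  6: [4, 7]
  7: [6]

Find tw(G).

1

A width-1 tree decomposition is:
Bags: B1 = {2, 4}  B2 = {0, 2}  B3 = {4, 6}  B4 = {1, 4}  B5 = {6, 7}  B6 = {1, 3}  B7 = {1, 5}
Tree: B1–B2, B1–B3, B1–B4, B3–B5, B4–B6, B4–B7
Every bag has size at most 2, so the width is 2 − 1 = 1 and tw(G) ≤ 1. Any graph with an edge has treewidth ≥ 1, and G has the edge 2–4. Combining the bounds, tw(G) = 1.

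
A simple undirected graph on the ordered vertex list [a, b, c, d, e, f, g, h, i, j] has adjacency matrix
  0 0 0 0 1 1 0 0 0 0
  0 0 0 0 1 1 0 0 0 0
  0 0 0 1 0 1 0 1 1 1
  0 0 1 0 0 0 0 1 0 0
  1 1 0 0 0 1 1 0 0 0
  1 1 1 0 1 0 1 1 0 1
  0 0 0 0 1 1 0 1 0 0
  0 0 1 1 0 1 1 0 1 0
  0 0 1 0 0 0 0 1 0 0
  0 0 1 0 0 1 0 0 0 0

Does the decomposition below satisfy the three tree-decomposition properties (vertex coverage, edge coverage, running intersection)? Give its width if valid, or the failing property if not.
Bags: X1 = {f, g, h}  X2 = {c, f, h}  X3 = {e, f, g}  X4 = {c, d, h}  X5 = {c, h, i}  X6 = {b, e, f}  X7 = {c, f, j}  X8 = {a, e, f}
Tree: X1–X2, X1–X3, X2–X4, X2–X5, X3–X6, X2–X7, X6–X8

Checking the three conditions: (i) the bags cover all of {a, b, c, d, e, f, g, h, i, j}; (ii) for each edge, some bag contains both endpoints; (iii) the bags containing any fixed vertex form a subtree. All hold, so the decomposition is valid with width 3 − 1 = 2.

Yes; width 2.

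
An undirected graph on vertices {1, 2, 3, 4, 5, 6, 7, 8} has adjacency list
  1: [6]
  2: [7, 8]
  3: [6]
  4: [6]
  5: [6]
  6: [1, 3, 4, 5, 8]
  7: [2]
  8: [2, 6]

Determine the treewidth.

1

A width-1 tree decomposition is:
Bags: B1 = {6, 8}  B2 = {5, 6}  B3 = {1, 6}  B4 = {3, 6}  B5 = {2, 8}  B6 = {4, 6}  B7 = {2, 7}
Tree: B1–B2, B2–B3, B3–B4, B1–B5, B4–B6, B5–B7
The largest bag has 2 vertices, giving width 1; this decomposition certifies tw(G) ≤ 1. Any graph with an edge has treewidth ≥ 1, and G has the edge 6–8. The upper and lower bounds meet at 1, so that is the treewidth.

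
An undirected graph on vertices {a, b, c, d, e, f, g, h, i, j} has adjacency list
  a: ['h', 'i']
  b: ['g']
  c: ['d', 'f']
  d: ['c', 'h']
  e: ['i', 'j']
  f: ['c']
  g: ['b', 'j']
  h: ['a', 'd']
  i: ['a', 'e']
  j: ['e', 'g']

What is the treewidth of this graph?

1

A width-1 tree decomposition is:
Bags: B1 = {c, f}  B2 = {c, d}  B3 = {d, h}  B4 = {a, h}  B5 = {a, i}  B6 = {e, i}  B7 = {e, j}  B8 = {g, j}  B9 = {b, g}
Tree: B1–B2, B2–B3, B3–B4, B4–B5, B5–B6, B6–B7, B7–B8, B8–B9
Every bag has size at most 2, so the width is 2 − 1 = 1 and tw(G) ≤ 1. Since G has at least one edge (e.g. f–c), it is not an edgeless graph, so tw(G) ≥ 1. Combining the bounds, tw(G) = 1.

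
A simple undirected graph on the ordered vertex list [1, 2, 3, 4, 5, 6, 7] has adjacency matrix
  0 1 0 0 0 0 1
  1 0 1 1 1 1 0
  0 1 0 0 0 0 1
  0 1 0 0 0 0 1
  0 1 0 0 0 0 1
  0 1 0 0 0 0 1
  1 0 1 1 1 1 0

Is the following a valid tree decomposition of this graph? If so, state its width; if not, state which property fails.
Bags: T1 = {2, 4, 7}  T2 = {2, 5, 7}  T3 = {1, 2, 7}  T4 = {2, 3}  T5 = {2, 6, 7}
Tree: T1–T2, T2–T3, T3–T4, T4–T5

No — edge (7,3) lies in no bag.

A tree decomposition must satisfy three properties: every vertex lies in some bag; for every edge, both endpoints lie together in some bag; and for every vertex, the bags containing it form a connected subtree. Here edge (7,3) lies in no bag, so the decomposition is invalid.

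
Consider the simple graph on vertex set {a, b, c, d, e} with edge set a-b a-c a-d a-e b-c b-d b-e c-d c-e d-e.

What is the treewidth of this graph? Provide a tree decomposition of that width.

Treewidth 4.
Bags: B1 = {a, b, c, d, e}
Tree: (single bag)

A single bag containing all 5 vertices is trivially a valid decomposition of width 4. For the lower bound, the 5 vertices {a, b, c, d, e} are pairwise adjacent, and any tree decomposition puts a clique entirely inside one bag — forcing width ≥ 4. Combining the bounds, tw(G) = 4.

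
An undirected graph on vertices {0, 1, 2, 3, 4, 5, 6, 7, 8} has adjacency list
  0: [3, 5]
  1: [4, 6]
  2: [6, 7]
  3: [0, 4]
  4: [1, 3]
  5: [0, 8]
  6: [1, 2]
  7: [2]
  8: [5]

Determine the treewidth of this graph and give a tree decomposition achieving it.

Each bag holds 2 vertices, so the decomposition has width 1, which upper-bounds the treewidth. Any graph with an edge has treewidth ≥ 1, and G has the edge 7–2. Hence tw(G) = 1 exactly.

Treewidth 1.
One optimal decomposition is:
Bags: B1 = {2, 7}  B2 = {2, 6}  B3 = {1, 6}  B4 = {1, 4}  B5 = {3, 4}  B6 = {0, 3}  B7 = {0, 5}  B8 = {5, 8}
Tree: B1–B2, B2–B3, B3–B4, B4–B5, B5–B6, B6–B7, B7–B8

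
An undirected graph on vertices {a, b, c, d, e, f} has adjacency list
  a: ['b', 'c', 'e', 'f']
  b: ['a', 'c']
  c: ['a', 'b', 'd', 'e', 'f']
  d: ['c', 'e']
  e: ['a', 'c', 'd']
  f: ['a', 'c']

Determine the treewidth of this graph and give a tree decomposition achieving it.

Every bag has size at most 3, so the width is 3 − 1 = 2 and tw(G) ≤ 2. For the lower bound, the 3 vertices {c, d, e} are pairwise adjacent, and any tree decomposition puts a clique entirely inside one bag — forcing width ≥ 2. Therefore the treewidth is 2.

Treewidth 2.
Bags: B1 = {a, c, f}  B2 = {a, c, e}  B3 = {a, b, c}  B4 = {c, d, e}
Tree: B1–B2, B1–B3, B2–B4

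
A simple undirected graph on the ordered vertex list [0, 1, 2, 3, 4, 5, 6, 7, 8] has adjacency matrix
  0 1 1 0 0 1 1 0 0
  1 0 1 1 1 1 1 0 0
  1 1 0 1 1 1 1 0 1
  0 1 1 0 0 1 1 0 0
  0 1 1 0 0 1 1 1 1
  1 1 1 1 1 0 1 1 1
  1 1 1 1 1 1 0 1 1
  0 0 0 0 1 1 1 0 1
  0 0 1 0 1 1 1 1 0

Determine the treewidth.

A width-4 tree decomposition is:
Bags: B1 = {0, 1, 2, 5, 6}  B2 = {1, 2, 4, 5, 6}  B3 = {1, 2, 3, 5, 6}  B4 = {2, 4, 5, 6, 8}  B5 = {4, 5, 6, 7, 8}
Tree: B1–B2, B2–B3, B2–B4, B4–B5
Each bag holds 5 vertices, so the decomposition has width 4, which upper-bounds the treewidth. Conversely, {2, 4, 5, 6, 8} is a clique of size 5, and the vertices of any clique must share a bag in every tree decomposition; so some bag has ≥ 5 vertices and tw(G) ≥ 4. The upper and lower bounds meet at 4, so that is the treewidth.

4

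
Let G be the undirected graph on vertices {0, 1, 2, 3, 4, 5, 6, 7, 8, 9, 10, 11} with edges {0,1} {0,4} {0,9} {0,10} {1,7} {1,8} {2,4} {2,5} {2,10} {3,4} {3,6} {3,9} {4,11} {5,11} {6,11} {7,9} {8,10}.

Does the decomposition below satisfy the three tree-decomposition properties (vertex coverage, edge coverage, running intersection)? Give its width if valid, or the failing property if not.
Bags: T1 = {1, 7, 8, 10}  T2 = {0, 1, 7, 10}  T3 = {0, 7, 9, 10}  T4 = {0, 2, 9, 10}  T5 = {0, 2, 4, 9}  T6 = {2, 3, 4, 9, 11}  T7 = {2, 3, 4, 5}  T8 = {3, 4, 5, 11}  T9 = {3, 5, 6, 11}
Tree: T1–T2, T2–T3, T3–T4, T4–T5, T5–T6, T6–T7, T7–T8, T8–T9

A tree decomposition must satisfy three properties: every vertex lies in some bag; for every edge, both endpoints lie together in some bag; and for every vertex, the bags containing it form a connected subtree. Here bags containing vertex 11 are not connected in the tree, so the decomposition is invalid.

No — bags containing vertex 11 are not connected in the tree.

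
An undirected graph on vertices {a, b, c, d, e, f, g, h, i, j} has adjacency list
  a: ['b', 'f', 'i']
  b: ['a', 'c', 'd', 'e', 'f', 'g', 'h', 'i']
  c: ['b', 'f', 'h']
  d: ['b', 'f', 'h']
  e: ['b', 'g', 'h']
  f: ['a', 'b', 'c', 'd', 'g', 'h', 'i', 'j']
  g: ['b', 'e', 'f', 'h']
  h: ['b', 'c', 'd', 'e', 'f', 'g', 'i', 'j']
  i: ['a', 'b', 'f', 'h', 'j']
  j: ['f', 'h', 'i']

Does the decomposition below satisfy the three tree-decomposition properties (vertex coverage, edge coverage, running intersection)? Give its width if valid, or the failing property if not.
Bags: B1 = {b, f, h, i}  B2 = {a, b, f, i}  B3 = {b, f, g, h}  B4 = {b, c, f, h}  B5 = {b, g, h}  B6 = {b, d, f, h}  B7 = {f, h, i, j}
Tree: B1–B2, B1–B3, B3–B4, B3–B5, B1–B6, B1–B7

A tree decomposition must satisfy three properties: every vertex lies in some bag; for every edge, both endpoints lie together in some bag; and for every vertex, the bags containing it form a connected subtree. Here vertex e appears in no bag, so the decomposition is invalid.

No — vertex e appears in no bag.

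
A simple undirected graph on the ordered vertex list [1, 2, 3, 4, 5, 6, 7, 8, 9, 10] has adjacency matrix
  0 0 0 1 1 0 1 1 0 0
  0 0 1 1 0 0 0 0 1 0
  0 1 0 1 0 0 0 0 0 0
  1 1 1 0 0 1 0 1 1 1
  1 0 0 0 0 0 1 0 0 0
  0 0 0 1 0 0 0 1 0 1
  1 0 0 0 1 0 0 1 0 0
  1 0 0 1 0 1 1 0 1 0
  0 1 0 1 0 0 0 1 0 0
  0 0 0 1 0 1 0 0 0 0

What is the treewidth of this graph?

2

A width-2 tree decomposition is:
Bags: B1 = {4, 8, 9}  B2 = {1, 4, 8}  B3 = {4, 6, 8}  B4 = {1, 7, 8}  B5 = {2, 4, 9}  B6 = {4, 6, 10}  B7 = {1, 5, 7}  B8 = {2, 3, 4}
Tree: B1–B2, B2–B3, B2–B4, B1–B5, B3–B6, B4–B7, B5–B8
Every bag has size at most 3, so the width is 3 − 1 = 2 and tw(G) ≤ 2. Conversely, {1, 4, 8} is a clique of size 3, and the vertices of any clique must share a bag in every tree decomposition; so some bag has ≥ 3 vertices and tw(G) ≥ 2. Combining the bounds, tw(G) = 2.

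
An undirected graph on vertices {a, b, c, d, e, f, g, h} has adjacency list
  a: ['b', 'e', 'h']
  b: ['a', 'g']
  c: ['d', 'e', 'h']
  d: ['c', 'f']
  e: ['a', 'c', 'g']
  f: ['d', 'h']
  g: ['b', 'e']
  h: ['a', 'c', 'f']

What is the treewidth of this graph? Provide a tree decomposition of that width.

Treewidth 2.
One such decomposition:
Bags: B1 = {b, e, g}  B2 = {a, b, e}  B3 = {a, c, e}  B4 = {a, c, h}  B5 = {c, d, h}  B6 = {d, f, h}
Tree: B1–B2, B2–B3, B3–B4, B4–B5, B5–B6

Each bag holds 3 vertices, so the decomposition has width 2, which upper-bounds the treewidth. Since g–b–a–e–g is a cycle in G, G is not acyclic. Forests are exactly the graphs of treewidth ≤ 1, so tw(G) ≥ 2. Therefore the treewidth is 2.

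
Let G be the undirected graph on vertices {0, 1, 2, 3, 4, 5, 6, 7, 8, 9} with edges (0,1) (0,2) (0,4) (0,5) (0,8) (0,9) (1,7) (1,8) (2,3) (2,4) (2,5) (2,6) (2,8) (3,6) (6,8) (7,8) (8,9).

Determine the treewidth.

A width-2 tree decomposition is:
Bags: B1 = {0, 2, 8}  B2 = {0, 8, 9}  B3 = {0, 2, 4}  B4 = {0, 1, 8}  B5 = {0, 2, 5}  B6 = {1, 7, 8}  B7 = {2, 6, 8}  B8 = {2, 3, 6}
Tree: B1–B2, B1–B3, B1–B4, B1–B5, B4–B6, B1–B7, B7–B8
Each bag holds 3 vertices, so the decomposition has width 2, which upper-bounds the treewidth. On the other hand G contains the 3-clique {0, 1, 8}. A clique must lie in a single bag of any decomposition, so no decomposition can have width below 2. Hence tw(G) = 2 exactly.

2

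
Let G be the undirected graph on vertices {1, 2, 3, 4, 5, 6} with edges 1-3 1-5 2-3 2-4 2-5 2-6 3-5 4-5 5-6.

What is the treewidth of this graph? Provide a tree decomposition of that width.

Every bag has size at most 3, so the width is 3 − 1 = 2 and tw(G) ≤ 2. Conversely, {1, 3, 5} is a clique of size 3, and the vertices of any clique must share a bag in every tree decomposition; so some bag has ≥ 3 vertices and tw(G) ≥ 2. Combining the bounds, tw(G) = 2.

Treewidth 2.
One optimal decomposition is:
Bags: B1 = {2, 4, 5}  B2 = {2, 3, 5}  B3 = {2, 5, 6}  B4 = {1, 3, 5}
Tree: B1–B2, B1–B3, B2–B4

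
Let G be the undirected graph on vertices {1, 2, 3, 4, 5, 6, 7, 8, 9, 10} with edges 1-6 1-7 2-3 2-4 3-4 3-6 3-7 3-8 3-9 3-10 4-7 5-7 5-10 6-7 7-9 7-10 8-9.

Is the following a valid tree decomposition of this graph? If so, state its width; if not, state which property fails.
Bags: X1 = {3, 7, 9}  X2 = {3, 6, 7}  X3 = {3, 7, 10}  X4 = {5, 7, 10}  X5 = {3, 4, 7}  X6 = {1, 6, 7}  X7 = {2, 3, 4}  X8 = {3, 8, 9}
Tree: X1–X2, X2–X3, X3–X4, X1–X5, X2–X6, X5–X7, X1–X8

Yes; width 2.

Vertex coverage: the bags together contain {1, 2, 3, 4, 5, 6, 7, 8, 9, 10}, the full vertex set. Edge coverage: each edge of G has both endpoints in at least one bag. Running intersection: for every vertex, the bags containing it form a connected subtree. All three properties hold, so this is a valid tree decomposition of width max|bag| − 1 = 2, and hence tw(G) ≤ 2.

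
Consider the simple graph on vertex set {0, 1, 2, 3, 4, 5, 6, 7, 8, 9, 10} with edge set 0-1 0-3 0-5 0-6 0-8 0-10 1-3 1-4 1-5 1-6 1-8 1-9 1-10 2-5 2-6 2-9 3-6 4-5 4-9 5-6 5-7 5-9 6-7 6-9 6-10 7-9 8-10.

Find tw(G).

3

A width-3 tree decomposition is:
Bags: B1 = {2, 5, 6, 9}  B2 = {1, 5, 6, 9}  B3 = {0, 1, 5, 6}  B4 = {0, 1, 6, 10}  B5 = {1, 4, 5, 9}  B6 = {0, 1, 8, 10}  B7 = {0, 1, 3, 6}  B8 = {5, 6, 7, 9}
Tree: B1–B2, B2–B3, B3–B4, B2–B5, B4–B6, B3–B7, B1–B8
Each bag holds 4 vertices, so the decomposition has width 3, which upper-bounds the treewidth. Conversely, {0, 1, 8, 10} is a clique of size 4, and the vertices of any clique must share a bag in every tree decomposition; so some bag has ≥ 4 vertices and tw(G) ≥ 3. Hence tw(G) = 3 exactly.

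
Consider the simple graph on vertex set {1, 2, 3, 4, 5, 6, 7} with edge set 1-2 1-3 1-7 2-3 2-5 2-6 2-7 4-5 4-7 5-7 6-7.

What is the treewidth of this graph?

2

A width-2 tree decomposition is:
Bags: B1 = {1, 2, 7}  B2 = {2, 6, 7}  B3 = {2, 5, 7}  B4 = {1, 2, 3}  B5 = {4, 5, 7}
Tree: B1–B2, B1–B3, B1–B4, B3–B5
Each bag holds 3 vertices, so the decomposition has width 2, which upper-bounds the treewidth. Conversely, {1, 2, 3} is a clique of size 3, and the vertices of any clique must share a bag in every tree decomposition; so some bag has ≥ 3 vertices and tw(G) ≥ 2. Combining the bounds, tw(G) = 2.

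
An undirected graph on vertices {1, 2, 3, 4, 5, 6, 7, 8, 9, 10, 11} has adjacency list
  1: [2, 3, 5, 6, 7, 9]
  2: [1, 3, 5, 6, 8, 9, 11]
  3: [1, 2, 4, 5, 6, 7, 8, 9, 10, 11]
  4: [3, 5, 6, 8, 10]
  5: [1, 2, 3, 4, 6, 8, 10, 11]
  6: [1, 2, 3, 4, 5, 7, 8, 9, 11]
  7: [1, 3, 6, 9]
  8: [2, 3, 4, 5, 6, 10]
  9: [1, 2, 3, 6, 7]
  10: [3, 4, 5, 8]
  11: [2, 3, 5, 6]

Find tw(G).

4

A width-4 tree decomposition is:
Bags: B1 = {2, 3, 5, 6, 11}  B2 = {1, 2, 3, 5, 6}  B3 = {1, 2, 3, 6, 9}  B4 = {1, 3, 6, 7, 9}  B5 = {2, 3, 5, 6, 8}  B6 = {3, 4, 5, 6, 8}  B7 = {3, 4, 5, 8, 10}
Tree: B1–B2, B2–B3, B3–B4, B1–B5, B5–B6, B6–B7
Every bag has size at most 5, so the width is 5 − 1 = 4 and tw(G) ≤ 4. On the other hand G contains the 5-clique {3, 4, 5, 8, 10}. A clique must lie in a single bag of any decomposition, so no decomposition can have width below 4. The upper and lower bounds meet at 4, so that is the treewidth.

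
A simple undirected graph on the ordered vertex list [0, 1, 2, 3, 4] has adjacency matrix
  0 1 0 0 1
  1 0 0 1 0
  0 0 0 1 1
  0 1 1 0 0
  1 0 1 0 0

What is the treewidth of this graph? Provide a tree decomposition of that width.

Every bag has size at most 3, so the width is 3 − 1 = 2 and tw(G) ≤ 2. For the lower bound, G contains the cycle 4–0–1–3–2–4, so G is not a forest; only forests have treewidth ≤ 1, hence tw(G) ≥ 2. Therefore the treewidth is 2.

Treewidth 2.
Bags: B1 = {0, 1, 4}  B2 = {1, 3, 4}  B3 = {2, 3, 4}
Tree: B1–B2, B2–B3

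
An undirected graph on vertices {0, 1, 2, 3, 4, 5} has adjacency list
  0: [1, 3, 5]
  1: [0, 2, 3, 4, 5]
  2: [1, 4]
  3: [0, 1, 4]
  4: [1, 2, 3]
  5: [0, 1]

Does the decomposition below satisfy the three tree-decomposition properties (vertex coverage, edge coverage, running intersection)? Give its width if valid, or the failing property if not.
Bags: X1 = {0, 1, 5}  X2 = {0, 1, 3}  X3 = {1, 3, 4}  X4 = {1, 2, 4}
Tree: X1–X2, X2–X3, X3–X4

Yes; width 2.

Checking the three conditions: (i) the bags cover all of {0, 1, 2, 3, 4, 5}; (ii) for each edge, some bag contains both endpoints; (iii) the bags containing any fixed vertex form a subtree. All hold, so the decomposition is valid with width 3 − 1 = 2.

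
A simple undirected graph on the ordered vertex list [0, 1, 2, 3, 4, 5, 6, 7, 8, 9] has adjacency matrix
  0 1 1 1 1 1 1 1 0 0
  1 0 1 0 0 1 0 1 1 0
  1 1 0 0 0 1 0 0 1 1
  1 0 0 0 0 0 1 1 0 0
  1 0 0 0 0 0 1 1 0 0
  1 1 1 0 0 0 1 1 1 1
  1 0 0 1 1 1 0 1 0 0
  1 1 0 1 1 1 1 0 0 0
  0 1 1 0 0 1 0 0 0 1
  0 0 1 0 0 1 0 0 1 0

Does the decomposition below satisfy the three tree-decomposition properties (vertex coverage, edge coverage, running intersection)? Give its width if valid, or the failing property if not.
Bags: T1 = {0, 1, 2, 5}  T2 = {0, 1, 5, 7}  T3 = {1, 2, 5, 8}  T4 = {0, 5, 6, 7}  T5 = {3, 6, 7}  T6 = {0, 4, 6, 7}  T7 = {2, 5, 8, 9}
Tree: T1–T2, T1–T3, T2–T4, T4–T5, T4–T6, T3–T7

No — edge (0,3) lies in no bag.

A tree decomposition must satisfy three properties: every vertex lies in some bag; for every edge, both endpoints lie together in some bag; and for every vertex, the bags containing it form a connected subtree. Here edge (0,3) lies in no bag, so the decomposition is invalid.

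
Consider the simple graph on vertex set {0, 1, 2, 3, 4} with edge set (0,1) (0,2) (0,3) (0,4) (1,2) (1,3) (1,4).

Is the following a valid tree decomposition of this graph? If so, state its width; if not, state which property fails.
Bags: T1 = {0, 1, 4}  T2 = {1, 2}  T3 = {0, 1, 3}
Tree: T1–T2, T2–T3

A tree decomposition must satisfy three properties: every vertex lies in some bag; for every edge, both endpoints lie together in some bag; and for every vertex, the bags containing it form a connected subtree. Here edge (0,2) lies in no bag, so the decomposition is invalid.

No — edge (0,2) lies in no bag.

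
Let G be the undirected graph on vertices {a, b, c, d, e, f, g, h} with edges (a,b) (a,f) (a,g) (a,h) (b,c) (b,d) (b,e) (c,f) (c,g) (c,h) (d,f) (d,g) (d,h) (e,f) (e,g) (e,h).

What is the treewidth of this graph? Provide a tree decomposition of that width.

The largest bag has 5 vertices, giving width 4; this decomposition certifies tw(G) ≤ 4. For the lower bound: the 5 vertex sets {b,d}, {a,g}, {e,f}, {c}, {h} are disjoint, each induces a connected subgraph, and every pair is joined by at least one edge of G. Contracting each set to a single vertex therefore yields K_{5} as a minor, and since treewidth is minor-monotone, tw(G) ≥ tw(K_{5}) = 4. Hence tw(G) = 4 exactly.

Treewidth 4.
One optimal decomposition is:
Bags: B1 = {a, b, c, d, e}  B2 = {a, c, d, e, g}  B3 = {a, c, d, e, f}  B4 = {a, c, d, e, h}
Tree: B1–B2, B2–B3, B3–B4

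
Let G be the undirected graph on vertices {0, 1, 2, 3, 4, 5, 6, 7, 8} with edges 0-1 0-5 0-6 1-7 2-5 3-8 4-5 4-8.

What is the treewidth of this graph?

1

A width-1 tree decomposition is:
Bags: B1 = {0, 5}  B2 = {0, 1}  B3 = {2, 5}  B4 = {4, 5}  B5 = {0, 6}  B6 = {4, 8}  B7 = {1, 7}  B8 = {3, 8}
Tree: B1–B2, B1–B3, B1–B4, B2–B5, B4–B6, B2–B7, B6–B8
Every bag has size at most 2, so the width is 2 − 1 = 1 and tw(G) ≤ 1. Any graph with an edge has treewidth ≥ 1, and G has the edge 0–5. The upper and lower bounds meet at 1, so that is the treewidth.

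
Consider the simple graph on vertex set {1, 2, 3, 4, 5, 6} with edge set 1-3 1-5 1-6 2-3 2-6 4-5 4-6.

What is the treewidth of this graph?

2

A width-2 tree decomposition is:
Bags: B1 = {1, 2, 3}  B2 = {1, 2, 6}  B3 = {1, 5, 6}  B4 = {4, 5, 6}
Tree: B1–B2, B2–B3, B3–B4
Every bag has size at most 3, so the width is 3 − 1 = 2 and tw(G) ≤ 2. For the lower bound, G contains the cycle 3–2–6–1–3, so G is not a forest; only forests have treewidth ≤ 1, hence tw(G) ≥ 2. Therefore the treewidth is 2.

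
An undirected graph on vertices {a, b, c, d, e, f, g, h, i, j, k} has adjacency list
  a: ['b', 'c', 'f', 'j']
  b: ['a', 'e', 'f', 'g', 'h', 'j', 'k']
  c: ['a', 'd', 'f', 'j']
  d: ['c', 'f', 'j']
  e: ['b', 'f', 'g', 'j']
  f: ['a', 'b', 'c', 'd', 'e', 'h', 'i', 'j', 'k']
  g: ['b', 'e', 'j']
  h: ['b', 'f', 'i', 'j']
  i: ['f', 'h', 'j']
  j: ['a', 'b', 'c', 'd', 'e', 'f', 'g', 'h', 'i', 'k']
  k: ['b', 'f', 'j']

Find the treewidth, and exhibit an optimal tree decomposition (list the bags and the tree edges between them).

Treewidth 3.
Bags: B1 = {a, b, f, j}  B2 = {a, c, f, j}  B3 = {b, e, f, j}  B4 = {b, f, h, j}  B5 = {b, f, j, k}  B6 = {c, d, f, j}  B7 = {f, h, i, j}  B8 = {b, e, g, j}
Tree: B1–B2, B1–B3, B3–B4, B1–B5, B2–B6, B4–B7, B3–B8

Each bag holds 4 vertices, so the decomposition has width 3, which upper-bounds the treewidth. For the lower bound, the 4 vertices {b, e, g, j} are pairwise adjacent, and any tree decomposition puts a clique entirely inside one bag — forcing width ≥ 3. The upper and lower bounds meet at 3, so that is the treewidth.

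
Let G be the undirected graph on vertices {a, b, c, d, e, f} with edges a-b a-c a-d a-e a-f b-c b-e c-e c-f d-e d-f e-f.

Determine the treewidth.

A width-3 tree decomposition is:
Bags: B1 = {a, d, e, f}  B2 = {a, c, e, f}  B3 = {a, b, c, e}
Tree: B1–B2, B2–B3
The largest bag has 4 vertices, giving width 3; this decomposition certifies tw(G) ≤ 3. On the other hand G contains the 4-clique {a, d, e, f}. A clique must lie in a single bag of any decomposition, so no decomposition can have width below 3. Combining the bounds, tw(G) = 3.

3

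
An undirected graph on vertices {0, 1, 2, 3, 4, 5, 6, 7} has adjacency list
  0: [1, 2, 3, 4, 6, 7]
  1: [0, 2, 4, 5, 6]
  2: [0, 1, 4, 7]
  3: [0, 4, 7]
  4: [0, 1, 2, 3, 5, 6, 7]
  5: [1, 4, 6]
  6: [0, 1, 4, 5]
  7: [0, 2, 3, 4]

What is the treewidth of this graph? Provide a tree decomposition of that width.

Every bag has size at most 4, so the width is 4 − 1 = 3 and tw(G) ≤ 3. Conversely, {0, 1, 2, 4} is a clique of size 4, and the vertices of any clique must share a bag in every tree decomposition; so some bag has ≥ 4 vertices and tw(G) ≥ 3. The upper and lower bounds meet at 3, so that is the treewidth.

Treewidth 3.
Bags: B1 = {0, 1, 4, 6}  B2 = {0, 1, 2, 4}  B3 = {0, 2, 4, 7}  B4 = {1, 4, 5, 6}  B5 = {0, 3, 4, 7}
Tree: B1–B2, B2–B3, B1–B4, B3–B5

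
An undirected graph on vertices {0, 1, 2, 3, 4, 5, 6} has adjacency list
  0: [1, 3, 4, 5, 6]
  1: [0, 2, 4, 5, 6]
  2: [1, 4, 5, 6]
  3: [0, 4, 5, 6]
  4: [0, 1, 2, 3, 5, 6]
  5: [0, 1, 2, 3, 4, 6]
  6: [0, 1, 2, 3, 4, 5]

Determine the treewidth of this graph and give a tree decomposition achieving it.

Treewidth 4.
One optimal decomposition is:
Bags: B1 = {0, 1, 4, 5, 6}  B2 = {0, 3, 4, 5, 6}  B3 = {1, 2, 4, 5, 6}
Tree: B1–B2, B1–B3

The largest bag has 5 vertices, giving width 4; this decomposition certifies tw(G) ≤ 4. Conversely, {0, 1, 4, 5, 6} is a clique of size 5, and the vertices of any clique must share a bag in every tree decomposition; so some bag has ≥ 5 vertices and tw(G) ≥ 4. Therefore the treewidth is 4.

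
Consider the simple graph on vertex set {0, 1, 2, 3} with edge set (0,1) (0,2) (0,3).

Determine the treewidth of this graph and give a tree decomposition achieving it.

Treewidth 1.
One such decomposition:
Bags: B1 = {0, 3}  B2 = {0, 2}  B3 = {0, 1}
Tree: B1–B2, B2–B3

The largest bag has 2 vertices, giving width 1; this decomposition certifies tw(G) ≤ 1. G has an edge, so its treewidth is at least 1. Combining the bounds, tw(G) = 1.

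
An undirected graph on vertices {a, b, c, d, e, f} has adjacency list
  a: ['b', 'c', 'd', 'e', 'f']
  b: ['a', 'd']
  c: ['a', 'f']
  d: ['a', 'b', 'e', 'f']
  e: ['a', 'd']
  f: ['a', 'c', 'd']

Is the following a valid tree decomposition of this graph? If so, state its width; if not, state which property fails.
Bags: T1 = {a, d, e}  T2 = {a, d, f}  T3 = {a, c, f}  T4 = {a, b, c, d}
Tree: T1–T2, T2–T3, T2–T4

A tree decomposition must satisfy three properties: every vertex lies in some bag; for every edge, both endpoints lie together in some bag; and for every vertex, the bags containing it form a connected subtree. Here bags containing vertex c are not connected in the tree, so the decomposition is invalid.

No — bags containing vertex c are not connected in the tree.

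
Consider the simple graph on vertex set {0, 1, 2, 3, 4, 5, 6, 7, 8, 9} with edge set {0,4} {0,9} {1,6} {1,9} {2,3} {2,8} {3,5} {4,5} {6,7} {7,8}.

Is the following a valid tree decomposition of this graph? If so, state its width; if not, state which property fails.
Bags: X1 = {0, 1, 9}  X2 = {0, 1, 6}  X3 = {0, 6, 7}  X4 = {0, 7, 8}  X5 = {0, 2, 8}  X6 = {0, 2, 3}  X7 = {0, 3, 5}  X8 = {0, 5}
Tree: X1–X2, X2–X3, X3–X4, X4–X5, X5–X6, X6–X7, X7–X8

No — vertex 4 appears in no bag.

A tree decomposition must satisfy three properties: every vertex lies in some bag; for every edge, both endpoints lie together in some bag; and for every vertex, the bags containing it form a connected subtree. Here vertex 4 appears in no bag, so the decomposition is invalid.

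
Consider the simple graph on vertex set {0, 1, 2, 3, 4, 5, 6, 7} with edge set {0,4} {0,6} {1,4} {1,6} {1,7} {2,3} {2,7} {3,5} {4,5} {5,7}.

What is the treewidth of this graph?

2

A width-2 tree decomposition is:
Bags: B1 = {0, 4, 6}  B2 = {1, 4, 6}  B3 = {1, 4, 5}  B4 = {1, 5, 7}  B5 = {3, 5, 7}  B6 = {2, 3, 7}
Tree: B1–B2, B2–B3, B3–B4, B4–B5, B5–B6
The largest bag has 3 vertices, giving width 2; this decomposition certifies tw(G) ≤ 2. The edges 0–6–1–4–0 form a cycle, so G is not a tree and its treewidth is at least 2. Hence tw(G) = 2 exactly.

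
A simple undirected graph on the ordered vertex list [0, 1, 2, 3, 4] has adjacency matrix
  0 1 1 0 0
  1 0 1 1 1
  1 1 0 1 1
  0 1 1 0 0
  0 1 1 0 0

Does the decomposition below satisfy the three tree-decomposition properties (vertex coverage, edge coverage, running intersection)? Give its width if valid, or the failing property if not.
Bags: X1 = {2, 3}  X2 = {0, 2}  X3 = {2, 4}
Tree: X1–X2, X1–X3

No — vertex 1 appears in no bag.

A tree decomposition must satisfy three properties: every vertex lies in some bag; for every edge, both endpoints lie together in some bag; and for every vertex, the bags containing it form a connected subtree. Here vertex 1 appears in no bag, so the decomposition is invalid.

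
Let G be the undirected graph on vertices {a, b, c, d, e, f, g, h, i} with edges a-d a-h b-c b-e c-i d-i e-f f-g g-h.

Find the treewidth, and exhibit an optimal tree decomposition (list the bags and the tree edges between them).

The largest bag has 3 vertices, giving width 2; this decomposition certifies tw(G) ≤ 2. The edges a–d–i–c–b–e–f–g–h–a form a cycle, so G is not a tree and its treewidth is at least 2. Hence tw(G) = 2 exactly.

Treewidth 2.
One such decomposition:
Bags: B1 = {a, d, i}  B2 = {a, c, i}  B3 = {a, b, c}  B4 = {a, b, e}  B5 = {a, e, f}  B6 = {a, f, g}  B7 = {a, g, h}
Tree: B1–B2, B2–B3, B3–B4, B4–B5, B5–B6, B6–B7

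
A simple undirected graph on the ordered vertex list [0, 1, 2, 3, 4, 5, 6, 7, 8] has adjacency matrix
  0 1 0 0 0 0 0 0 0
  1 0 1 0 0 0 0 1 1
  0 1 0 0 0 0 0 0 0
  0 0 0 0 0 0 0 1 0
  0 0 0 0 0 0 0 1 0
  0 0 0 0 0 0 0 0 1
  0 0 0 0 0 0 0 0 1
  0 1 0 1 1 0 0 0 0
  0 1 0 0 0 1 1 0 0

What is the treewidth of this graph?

A width-1 tree decomposition is:
Bags: B1 = {0, 1}  B2 = {1, 8}  B3 = {5, 8}  B4 = {1, 2}  B5 = {6, 8}  B6 = {1, 7}  B7 = {4, 7}  B8 = {3, 7}
Tree: B1–B2, B2–B3, B2–B4, B3–B5, B1–B6, B6–B7, B6–B8
The largest bag has 2 vertices, giving width 1; this decomposition certifies tw(G) ≤ 1. G has an edge, so its treewidth is at least 1. Combining the bounds, tw(G) = 1.

1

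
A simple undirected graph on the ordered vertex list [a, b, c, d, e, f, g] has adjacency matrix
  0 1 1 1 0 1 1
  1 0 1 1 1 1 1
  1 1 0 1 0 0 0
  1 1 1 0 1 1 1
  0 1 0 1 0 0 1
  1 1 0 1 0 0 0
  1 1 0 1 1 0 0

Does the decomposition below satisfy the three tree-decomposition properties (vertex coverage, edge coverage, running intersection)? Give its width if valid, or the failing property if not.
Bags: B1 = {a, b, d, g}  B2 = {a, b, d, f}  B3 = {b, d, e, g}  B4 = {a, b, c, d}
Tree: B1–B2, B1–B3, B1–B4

Vertex coverage: the bags together contain {a, b, c, d, e, f, g}, the full vertex set. Edge coverage: each edge of G has both endpoints in at least one bag. Running intersection: for every vertex, the bags containing it form a connected subtree. All three properties hold, so this is a valid tree decomposition of width max|bag| − 1 = 3, and hence tw(G) ≤ 3.

Yes; width 3.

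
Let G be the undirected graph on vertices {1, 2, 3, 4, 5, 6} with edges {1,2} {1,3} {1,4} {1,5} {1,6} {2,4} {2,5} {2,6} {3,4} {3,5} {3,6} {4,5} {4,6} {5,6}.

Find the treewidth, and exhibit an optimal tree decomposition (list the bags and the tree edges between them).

The largest bag has 5 vertices, giving width 4; this decomposition certifies tw(G) ≤ 4. For the lower bound, the 5 vertices {1, 2, 4, 5, 6} are pairwise adjacent, and any tree decomposition puts a clique entirely inside one bag — forcing width ≥ 4. Therefore the treewidth is 4.

Treewidth 4.
One optimal decomposition is:
Bags: B1 = {1, 2, 4, 5, 6}  B2 = {1, 3, 4, 5, 6}
Tree: B1–B2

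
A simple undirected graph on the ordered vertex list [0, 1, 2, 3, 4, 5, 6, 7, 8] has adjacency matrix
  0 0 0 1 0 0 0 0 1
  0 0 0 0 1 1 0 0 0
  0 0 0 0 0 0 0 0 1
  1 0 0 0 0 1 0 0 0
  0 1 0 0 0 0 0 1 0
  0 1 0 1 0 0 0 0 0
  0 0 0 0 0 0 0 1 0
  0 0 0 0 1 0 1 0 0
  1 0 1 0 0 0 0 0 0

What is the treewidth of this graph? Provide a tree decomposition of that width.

Every bag has size at most 2, so the width is 2 − 1 = 1 and tw(G) ≤ 1. Any graph with an edge has treewidth ≥ 1, and G has the edge 6–7. The upper and lower bounds meet at 1, so that is the treewidth.

Treewidth 1.
Bags: B1 = {6, 7}  B2 = {4, 7}  B3 = {1, 4}  B4 = {1, 5}  B5 = {3, 5}  B6 = {0, 3}  B7 = {0, 8}  B8 = {2, 8}
Tree: B1–B2, B2–B3, B3–B4, B4–B5, B5–B6, B6–B7, B7–B8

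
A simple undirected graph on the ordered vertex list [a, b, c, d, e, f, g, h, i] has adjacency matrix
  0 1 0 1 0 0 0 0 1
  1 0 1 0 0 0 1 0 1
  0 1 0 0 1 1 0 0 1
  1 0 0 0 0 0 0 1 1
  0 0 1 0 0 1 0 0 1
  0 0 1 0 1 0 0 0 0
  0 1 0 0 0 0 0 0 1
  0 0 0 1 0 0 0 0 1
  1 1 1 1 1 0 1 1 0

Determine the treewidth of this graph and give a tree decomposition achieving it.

Every bag has size at most 3, so the width is 3 − 1 = 2 and tw(G) ≤ 2. For the lower bound, the 3 vertices {c, e, f} are pairwise adjacent, and any tree decomposition puts a clique entirely inside one bag — forcing width ≥ 2. Hence tw(G) = 2 exactly.

Treewidth 2.
Bags: B1 = {b, c, i}  B2 = {a, b, i}  B3 = {a, d, i}  B4 = {c, e, i}  B5 = {d, h, i}  B6 = {c, e, f}  B7 = {b, g, i}
Tree: B1–B2, B2–B3, B1–B4, B3–B5, B4–B6, B1–B7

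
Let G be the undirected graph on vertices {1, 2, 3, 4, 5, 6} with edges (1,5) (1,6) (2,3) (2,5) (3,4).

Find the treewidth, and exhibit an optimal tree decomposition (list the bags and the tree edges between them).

Every bag has size at most 2, so the width is 2 − 1 = 1 and tw(G) ≤ 1. G has an edge, so its treewidth is at least 1. The upper and lower bounds meet at 1, so that is the treewidth.

Treewidth 1.
One optimal decomposition is:
Bags: B1 = {1, 6}  B2 = {1, 5}  B3 = {2, 5}  B4 = {2, 3}  B5 = {3, 4}
Tree: B1–B2, B2–B3, B3–B4, B4–B5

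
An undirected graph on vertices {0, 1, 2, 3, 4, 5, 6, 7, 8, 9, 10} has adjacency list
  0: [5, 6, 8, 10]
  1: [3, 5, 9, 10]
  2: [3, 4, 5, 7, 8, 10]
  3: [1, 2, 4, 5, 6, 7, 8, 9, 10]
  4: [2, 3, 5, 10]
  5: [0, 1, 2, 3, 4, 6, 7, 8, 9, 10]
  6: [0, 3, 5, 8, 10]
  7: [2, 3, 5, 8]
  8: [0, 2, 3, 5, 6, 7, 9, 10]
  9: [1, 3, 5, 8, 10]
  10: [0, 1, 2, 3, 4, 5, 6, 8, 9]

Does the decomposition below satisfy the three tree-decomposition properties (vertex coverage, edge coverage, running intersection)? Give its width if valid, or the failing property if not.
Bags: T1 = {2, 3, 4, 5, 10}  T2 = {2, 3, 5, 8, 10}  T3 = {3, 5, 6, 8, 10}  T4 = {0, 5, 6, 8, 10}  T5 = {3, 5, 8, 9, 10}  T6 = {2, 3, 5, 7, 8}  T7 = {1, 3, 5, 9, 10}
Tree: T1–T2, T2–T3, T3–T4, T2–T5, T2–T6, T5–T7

Yes; width 4.

Checking the three conditions: (i) the bags cover all of {0, 1, 2, 3, 4, 5, 6, 7, 8, 9, 10}; (ii) for each edge, some bag contains both endpoints; (iii) the bags containing any fixed vertex form a subtree. All hold, so the decomposition is valid with width 5 − 1 = 4.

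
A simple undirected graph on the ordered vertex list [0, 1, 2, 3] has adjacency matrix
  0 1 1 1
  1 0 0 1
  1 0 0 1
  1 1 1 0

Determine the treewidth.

2

A width-2 tree decomposition is:
Bags: B1 = {0, 1, 3}  B2 = {0, 2, 3}
Tree: B1–B2
The largest bag has 3 vertices, giving width 2; this decomposition certifies tw(G) ≤ 2. Conversely, {0, 1, 3} is a clique of size 3, and the vertices of any clique must share a bag in every tree decomposition; so some bag has ≥ 3 vertices and tw(G) ≥ 2. The upper and lower bounds meet at 2, so that is the treewidth.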